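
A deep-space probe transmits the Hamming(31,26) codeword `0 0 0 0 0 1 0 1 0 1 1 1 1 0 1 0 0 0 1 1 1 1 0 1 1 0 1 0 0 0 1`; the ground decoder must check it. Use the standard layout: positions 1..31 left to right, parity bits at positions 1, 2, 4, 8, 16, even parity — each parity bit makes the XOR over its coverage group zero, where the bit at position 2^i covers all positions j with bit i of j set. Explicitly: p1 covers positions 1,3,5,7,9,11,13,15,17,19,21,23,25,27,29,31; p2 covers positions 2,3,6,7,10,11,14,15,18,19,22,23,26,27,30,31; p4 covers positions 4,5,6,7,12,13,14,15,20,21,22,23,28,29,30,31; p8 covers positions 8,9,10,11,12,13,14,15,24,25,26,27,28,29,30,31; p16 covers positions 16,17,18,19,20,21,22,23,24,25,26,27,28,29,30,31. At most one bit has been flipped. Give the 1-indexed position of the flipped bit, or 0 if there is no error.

s1: b1⊕b3⊕b5⊕b7⊕b9⊕b11⊕b13⊕b15⊕b17⊕b19⊕b21⊕b23⊕b25⊕b27⊕b29⊕b31 = 0⊕0⊕0⊕0⊕0⊕1⊕1⊕1⊕0⊕1⊕1⊕0⊕1⊕1⊕0⊕1 = 0
s2: b2⊕b3⊕b6⊕b7⊕b10⊕b11⊕b14⊕b15⊕b18⊕b19⊕b22⊕b23⊕b26⊕b27⊕b30⊕b31 = 0⊕0⊕1⊕0⊕1⊕1⊕0⊕1⊕0⊕1⊕1⊕0⊕0⊕1⊕0⊕1 = 0
s4: b4⊕b5⊕b6⊕b7⊕b12⊕b13⊕b14⊕b15⊕b20⊕b21⊕b22⊕b23⊕b28⊕b29⊕b30⊕b31 = 0⊕0⊕1⊕0⊕1⊕1⊕0⊕1⊕1⊕1⊕1⊕0⊕0⊕0⊕0⊕1 = 0
s8: b8⊕b9⊕b10⊕b11⊕b12⊕b13⊕b14⊕b15⊕b24⊕b25⊕b26⊕b27⊕b28⊕b29⊕b30⊕b31 = 1⊕0⊕1⊕1⊕1⊕1⊕0⊕1⊕1⊕1⊕0⊕1⊕0⊕0⊕0⊕1 = 0
s16: b16⊕b17⊕b18⊕b19⊕b20⊕b21⊕b22⊕b23⊕b24⊕b25⊕b26⊕b27⊕b28⊕b29⊕b30⊕b31 = 0⊕0⊕0⊕1⊕1⊕1⊕1⊕0⊕1⊕1⊕0⊕1⊕0⊕0⊕0⊕1 = 0
Syndrome (s16...s1) = 00000 → position 0 (no error).

0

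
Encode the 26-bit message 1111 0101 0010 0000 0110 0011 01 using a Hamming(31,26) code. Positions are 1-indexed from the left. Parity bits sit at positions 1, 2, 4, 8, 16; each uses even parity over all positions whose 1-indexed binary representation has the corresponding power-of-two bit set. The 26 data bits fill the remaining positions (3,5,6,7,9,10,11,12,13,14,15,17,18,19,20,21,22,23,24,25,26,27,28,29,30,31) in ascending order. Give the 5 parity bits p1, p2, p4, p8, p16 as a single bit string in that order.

11111

Place data bits at non-power-of-two positions: b3=1, b5=1, b6=1, b7=1, b9=0, b10=1, b11=0, b12=1, b13=0, b14=0, b15=1, b17=0, b18=0, b19=0, b20=0, b21=0, b22=0, b23=1, b24=1, b25=0, b26=0, b27=0, b28=1, b29=1, b30=0, b31=1.
p1 = XOR of data positions {3,5,7,9,11,13,15,17,19,21,23,25,27,29,31} = 1⊕1⊕1⊕0⊕0⊕0⊕1⊕0⊕0⊕0⊕1⊕0⊕0⊕1⊕1 = 1
p2 = XOR of data positions {3,6,7,10,11,14,15,18,19,22,23,26,27,30,31} = 1⊕1⊕1⊕1⊕0⊕0⊕1⊕0⊕0⊕0⊕1⊕0⊕0⊕0⊕1 = 1
p4 = XOR of data positions {5,6,7,12,13,14,15,20,21,22,23,28,29,30,31} = 1⊕1⊕1⊕1⊕0⊕0⊕1⊕0⊕0⊕0⊕1⊕1⊕1⊕0⊕1 = 1
p8 = XOR of data positions {9,10,11,12,13,14,15,24,25,26,27,28,29,30,31} = 0⊕1⊕0⊕1⊕0⊕0⊕1⊕1⊕0⊕0⊕0⊕1⊕1⊕0⊕1 = 1
p16 = XOR of data positions {17,18,19,20,21,22,23,24,25,26,27,28,29,30,31} = 0⊕0⊕0⊕0⊕0⊕0⊕1⊕1⊕0⊕0⊕0⊕1⊕1⊕0⊕1 = 1
Parity bits p1,p2,p4,p8,p16 = 11111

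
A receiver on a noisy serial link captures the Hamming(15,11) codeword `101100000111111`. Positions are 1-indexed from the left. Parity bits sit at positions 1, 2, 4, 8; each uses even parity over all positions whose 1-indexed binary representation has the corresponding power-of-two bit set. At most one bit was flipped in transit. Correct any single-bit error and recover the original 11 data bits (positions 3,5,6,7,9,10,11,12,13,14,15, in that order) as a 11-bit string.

s1: b1⊕b3⊕b5⊕b7⊕b9⊕b11⊕b13⊕b15 = 1⊕1⊕0⊕0⊕0⊕1⊕1⊕1 = 1
s2: b2⊕b3⊕b6⊕b7⊕b10⊕b11⊕b14⊕b15 = 0⊕1⊕0⊕0⊕1⊕1⊕1⊕1 = 1
s4: b4⊕b5⊕b6⊕b7⊕b12⊕b13⊕b14⊕b15 = 1⊕0⊕0⊕0⊕1⊕1⊕1⊕1 = 1
s8: b8⊕b9⊕b10⊕b11⊕b12⊕b13⊕b14⊕b15 = 0⊕0⊕1⊕1⊕1⊕1⊕1⊕1 = 0
Syndrome (s8...s1) = 0111 → position 7.
Flip bit 7: corrected codeword = 101100100111111
Data bits at positions 3,5,6,7,9,10,11,12,13,14,15: 10010111111

10010111111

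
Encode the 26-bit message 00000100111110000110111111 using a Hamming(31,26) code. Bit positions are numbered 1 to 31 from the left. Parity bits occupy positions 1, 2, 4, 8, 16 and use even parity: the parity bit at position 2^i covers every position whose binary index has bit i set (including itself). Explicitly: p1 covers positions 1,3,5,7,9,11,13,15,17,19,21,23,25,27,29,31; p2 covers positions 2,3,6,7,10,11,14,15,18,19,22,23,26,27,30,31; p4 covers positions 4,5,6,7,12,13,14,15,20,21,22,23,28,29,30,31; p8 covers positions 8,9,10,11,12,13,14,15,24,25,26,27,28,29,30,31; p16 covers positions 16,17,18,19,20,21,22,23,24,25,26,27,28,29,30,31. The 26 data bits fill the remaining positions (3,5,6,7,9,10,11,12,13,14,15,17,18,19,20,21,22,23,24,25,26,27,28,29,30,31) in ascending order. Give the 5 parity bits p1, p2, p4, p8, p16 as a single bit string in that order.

11010

Place data bits at non-power-of-two positions: b3=0, b5=0, b6=0, b7=0, b9=0, b10=1, b11=0, b12=0, b13=1, b14=1, b15=1, b17=1, b18=1, b19=0, b20=0, b21=0, b22=0, b23=1, b24=1, b25=0, b26=1, b27=1, b28=1, b29=1, b30=1, b31=1.
p1 = XOR of data positions {3,5,7,9,11,13,15,17,19,21,23,25,27,29,31} = 0⊕0⊕0⊕0⊕0⊕1⊕1⊕1⊕0⊕0⊕1⊕0⊕1⊕1⊕1 = 1
p2 = XOR of data positions {3,6,7,10,11,14,15,18,19,22,23,26,27,30,31} = 0⊕0⊕0⊕1⊕0⊕1⊕1⊕1⊕0⊕0⊕1⊕1⊕1⊕1⊕1 = 1
p4 = XOR of data positions {5,6,7,12,13,14,15,20,21,22,23,28,29,30,31} = 0⊕0⊕0⊕0⊕1⊕1⊕1⊕0⊕0⊕0⊕1⊕1⊕1⊕1⊕1 = 0
p8 = XOR of data positions {9,10,11,12,13,14,15,24,25,26,27,28,29,30,31} = 0⊕1⊕0⊕0⊕1⊕1⊕1⊕1⊕0⊕1⊕1⊕1⊕1⊕1⊕1 = 1
p16 = XOR of data positions {17,18,19,20,21,22,23,24,25,26,27,28,29,30,31} = 1⊕1⊕0⊕0⊕0⊕0⊕1⊕1⊕0⊕1⊕1⊕1⊕1⊕1⊕1 = 0
Parity bits p1,p2,p4,p8,p16 = 11010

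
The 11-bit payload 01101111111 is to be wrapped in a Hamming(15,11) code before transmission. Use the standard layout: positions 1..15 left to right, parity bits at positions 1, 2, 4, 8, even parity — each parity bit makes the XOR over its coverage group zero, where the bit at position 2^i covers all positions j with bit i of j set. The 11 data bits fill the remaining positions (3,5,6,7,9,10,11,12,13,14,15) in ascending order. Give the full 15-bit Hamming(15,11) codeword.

110011011111111

Place data bits at non-power-of-two positions: b3=0, b5=1, b6=1, b7=0, b9=1, b10=1, b11=1, b12=1, b13=1, b14=1, b15=1.
p1 = XOR of data positions {3,5,7,9,11,13,15} = 0⊕1⊕0⊕1⊕1⊕1⊕1 = 1
p2 = XOR of data positions {3,6,7,10,11,14,15} = 0⊕1⊕0⊕1⊕1⊕1⊕1 = 1
p4 = XOR of data positions {5,6,7,12,13,14,15} = 1⊕1⊕0⊕1⊕1⊕1⊕1 = 0
p8 = XOR of data positions {9,10,11,12,13,14,15} = 1⊕1⊕1⊕1⊕1⊕1⊕1 = 1
Codeword b1..b15 = 110011011111111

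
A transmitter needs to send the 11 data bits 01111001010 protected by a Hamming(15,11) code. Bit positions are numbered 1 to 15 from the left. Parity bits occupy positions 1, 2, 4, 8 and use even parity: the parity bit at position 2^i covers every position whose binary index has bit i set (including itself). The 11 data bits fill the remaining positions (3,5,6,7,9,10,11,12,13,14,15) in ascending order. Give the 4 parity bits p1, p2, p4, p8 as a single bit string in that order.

Place data bits at non-power-of-two positions: b3=0, b5=1, b6=1, b7=1, b9=1, b10=0, b11=0, b12=1, b13=0, b14=1, b15=0.
p1 = XOR of data positions {3,5,7,9,11,13,15} = 0⊕1⊕1⊕1⊕0⊕0⊕0 = 1
p2 = XOR of data positions {3,6,7,10,11,14,15} = 0⊕1⊕1⊕0⊕0⊕1⊕0 = 1
p4 = XOR of data positions {5,6,7,12,13,14,15} = 1⊕1⊕1⊕1⊕0⊕1⊕0 = 1
p8 = XOR of data positions {9,10,11,12,13,14,15} = 1⊕0⊕0⊕1⊕0⊕1⊕0 = 1
Parity bits p1,p2,p4,p8 = 1111

1111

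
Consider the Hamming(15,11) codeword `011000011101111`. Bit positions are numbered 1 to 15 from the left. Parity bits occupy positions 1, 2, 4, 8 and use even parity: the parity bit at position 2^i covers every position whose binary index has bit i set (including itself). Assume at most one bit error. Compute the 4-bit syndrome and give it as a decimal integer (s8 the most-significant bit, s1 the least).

10

s1: b1⊕b3⊕b5⊕b7⊕b9⊕b11⊕b13⊕b15 = 0⊕1⊕0⊕0⊕1⊕0⊕1⊕1 = 0
s2: b2⊕b3⊕b6⊕b7⊕b10⊕b11⊕b14⊕b15 = 1⊕1⊕0⊕0⊕1⊕0⊕1⊕1 = 1
s4: b4⊕b5⊕b6⊕b7⊕b12⊕b13⊕b14⊕b15 = 0⊕0⊕0⊕0⊕1⊕1⊕1⊕1 = 0
s8: b8⊕b9⊕b10⊕b11⊕b12⊕b13⊕b14⊕b15 = 1⊕1⊕1⊕0⊕1⊕1⊕1⊕1 = 1
Syndrome (s8...s1) = 1010 → position 10.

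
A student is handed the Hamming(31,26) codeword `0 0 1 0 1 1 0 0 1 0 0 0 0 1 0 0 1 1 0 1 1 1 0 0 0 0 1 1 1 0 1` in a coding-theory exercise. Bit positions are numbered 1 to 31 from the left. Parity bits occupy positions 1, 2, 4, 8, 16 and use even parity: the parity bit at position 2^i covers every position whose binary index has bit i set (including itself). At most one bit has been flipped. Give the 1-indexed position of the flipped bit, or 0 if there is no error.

s1: b1⊕b3⊕b5⊕b7⊕b9⊕b11⊕b13⊕b15⊕b17⊕b19⊕b21⊕b23⊕b25⊕b27⊕b29⊕b31 = 0⊕1⊕1⊕0⊕1⊕0⊕0⊕0⊕1⊕0⊕1⊕0⊕0⊕1⊕1⊕1 = 0
s2: b2⊕b3⊕b6⊕b7⊕b10⊕b11⊕b14⊕b15⊕b18⊕b19⊕b22⊕b23⊕b26⊕b27⊕b30⊕b31 = 0⊕1⊕1⊕0⊕0⊕0⊕1⊕0⊕1⊕0⊕1⊕0⊕0⊕1⊕0⊕1 = 1
s4: b4⊕b5⊕b6⊕b7⊕b12⊕b13⊕b14⊕b15⊕b20⊕b21⊕b22⊕b23⊕b28⊕b29⊕b30⊕b31 = 0⊕1⊕1⊕0⊕0⊕0⊕1⊕0⊕1⊕1⊕1⊕0⊕1⊕1⊕0⊕1 = 1
s8: b8⊕b9⊕b10⊕b11⊕b12⊕b13⊕b14⊕b15⊕b24⊕b25⊕b26⊕b27⊕b28⊕b29⊕b30⊕b31 = 0⊕1⊕0⊕0⊕0⊕0⊕1⊕0⊕0⊕0⊕0⊕1⊕1⊕1⊕0⊕1 = 0
s16: b16⊕b17⊕b18⊕b19⊕b20⊕b21⊕b22⊕b23⊕b24⊕b25⊕b26⊕b27⊕b28⊕b29⊕b30⊕b31 = 0⊕1⊕1⊕0⊕1⊕1⊕1⊕0⊕0⊕0⊕0⊕1⊕1⊕1⊕0⊕1 = 1
Syndrome (s16...s1) = 10110 → position 22.

22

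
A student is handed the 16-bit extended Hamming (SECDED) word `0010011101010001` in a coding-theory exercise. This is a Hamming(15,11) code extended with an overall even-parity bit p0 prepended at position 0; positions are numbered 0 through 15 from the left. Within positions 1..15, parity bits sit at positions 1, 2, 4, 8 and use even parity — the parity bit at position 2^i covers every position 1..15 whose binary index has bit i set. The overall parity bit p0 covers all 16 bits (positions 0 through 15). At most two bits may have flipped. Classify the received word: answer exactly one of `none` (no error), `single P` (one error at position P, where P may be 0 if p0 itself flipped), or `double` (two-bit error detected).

single 11

s1: b1⊕b3⊕b5⊕b7⊕b9⊕b11⊕b13⊕b15 = 0⊕0⊕1⊕1⊕1⊕1⊕0⊕1 = 1
s2: b2⊕b3⊕b6⊕b7⊕b10⊕b11⊕b14⊕b15 = 1⊕0⊕1⊕1⊕0⊕1⊕0⊕1 = 1
s4: b4⊕b5⊕b6⊕b7⊕b12⊕b13⊕b14⊕b15 = 0⊕1⊕1⊕1⊕0⊕0⊕0⊕1 = 0
s8: b8⊕b9⊕b10⊕b11⊕b12⊕b13⊕b14⊕b15 = 0⊕1⊕0⊕1⊕0⊕0⊕0⊕1 = 1
Syndrome (s8...s1) = 1011 → position 11.
Overall parity (XOR of all 16 bits, including p0): 0⊕0⊕1⊕0⊕0⊕1⊕1⊕1⊕0⊕1⊕0⊕1⊕0⊕0⊕0⊕1 = 1
Overall=1, syndrome position=11 → single-bit error at position 11.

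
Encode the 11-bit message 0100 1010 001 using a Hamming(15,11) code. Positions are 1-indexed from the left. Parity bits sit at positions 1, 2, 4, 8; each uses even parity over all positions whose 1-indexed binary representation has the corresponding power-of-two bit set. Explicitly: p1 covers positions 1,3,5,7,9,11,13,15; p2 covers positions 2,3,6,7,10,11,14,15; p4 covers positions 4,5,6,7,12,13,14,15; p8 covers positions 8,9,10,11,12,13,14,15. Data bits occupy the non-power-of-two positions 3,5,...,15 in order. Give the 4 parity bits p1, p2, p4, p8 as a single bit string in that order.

Place data bits at non-power-of-two positions: b3=0, b5=1, b6=0, b7=0, b9=1, b10=0, b11=1, b12=0, b13=0, b14=0, b15=1.
p1 = XOR of data positions {3,5,7,9,11,13,15} = 0⊕1⊕0⊕1⊕1⊕0⊕1 = 0
p2 = XOR of data positions {3,6,7,10,11,14,15} = 0⊕0⊕0⊕0⊕1⊕0⊕1 = 0
p4 = XOR of data positions {5,6,7,12,13,14,15} = 1⊕0⊕0⊕0⊕0⊕0⊕1 = 0
p8 = XOR of data positions {9,10,11,12,13,14,15} = 1⊕0⊕1⊕0⊕0⊕0⊕1 = 1
Parity bits p1,p2,p4,p8 = 0001

0001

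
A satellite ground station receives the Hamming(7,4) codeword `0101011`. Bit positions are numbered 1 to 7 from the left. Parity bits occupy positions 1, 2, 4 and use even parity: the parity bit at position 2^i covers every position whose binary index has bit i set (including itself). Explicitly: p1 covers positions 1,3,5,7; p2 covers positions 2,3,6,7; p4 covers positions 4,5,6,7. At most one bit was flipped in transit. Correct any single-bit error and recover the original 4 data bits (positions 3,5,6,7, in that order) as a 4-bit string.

s1: b1⊕b3⊕b5⊕b7 = 0⊕0⊕0⊕1 = 1
s2: b2⊕b3⊕b6⊕b7 = 1⊕0⊕1⊕1 = 1
s4: b4⊕b5⊕b6⊕b7 = 1⊕0⊕1⊕1 = 1
Syndrome (s4...s1) = 111 → position 7.
Flip bit 7: corrected codeword = 0101010
Data bits at positions 3,5,6,7: 0010

0010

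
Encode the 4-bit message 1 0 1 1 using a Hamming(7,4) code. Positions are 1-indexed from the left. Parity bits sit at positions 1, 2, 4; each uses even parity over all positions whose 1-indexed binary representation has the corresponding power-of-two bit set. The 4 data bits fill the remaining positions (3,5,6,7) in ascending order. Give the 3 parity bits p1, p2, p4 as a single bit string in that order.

Place data bits at non-power-of-two positions: b3=1, b5=0, b6=1, b7=1.
p1 = XOR of data positions {3,5,7} = 1⊕0⊕1 = 0
p2 = XOR of data positions {3,6,7} = 1⊕1⊕1 = 1
p4 = XOR of data positions {5,6,7} = 0⊕1⊕1 = 0
Parity bits p1,p2,p4 = 010

010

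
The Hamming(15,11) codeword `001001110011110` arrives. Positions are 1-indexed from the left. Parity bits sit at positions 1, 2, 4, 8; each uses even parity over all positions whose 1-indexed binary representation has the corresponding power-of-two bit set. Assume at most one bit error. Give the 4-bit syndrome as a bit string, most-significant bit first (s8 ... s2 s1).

1110

s1: b1⊕b3⊕b5⊕b7⊕b9⊕b11⊕b13⊕b15 = 0⊕1⊕0⊕1⊕0⊕1⊕1⊕0 = 0
s2: b2⊕b3⊕b6⊕b7⊕b10⊕b11⊕b14⊕b15 = 0⊕1⊕1⊕1⊕0⊕1⊕1⊕0 = 1
s4: b4⊕b5⊕b6⊕b7⊕b12⊕b13⊕b14⊕b15 = 0⊕0⊕1⊕1⊕1⊕1⊕1⊕0 = 1
s8: b8⊕b9⊕b10⊕b11⊕b12⊕b13⊕b14⊕b15 = 1⊕0⊕0⊕1⊕1⊕1⊕1⊕0 = 1
Syndrome (s8...s1) = 1110 → position 14.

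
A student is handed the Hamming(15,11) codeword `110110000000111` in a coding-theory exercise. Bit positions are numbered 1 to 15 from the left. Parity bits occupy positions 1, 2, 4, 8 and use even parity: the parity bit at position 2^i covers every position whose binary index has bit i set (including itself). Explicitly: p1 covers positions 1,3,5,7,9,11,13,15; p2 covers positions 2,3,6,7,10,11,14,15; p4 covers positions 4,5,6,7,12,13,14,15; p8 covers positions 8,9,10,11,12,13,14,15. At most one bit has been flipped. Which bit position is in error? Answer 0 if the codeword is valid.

14

s1: b1⊕b3⊕b5⊕b7⊕b9⊕b11⊕b13⊕b15 = 1⊕0⊕1⊕0⊕0⊕0⊕1⊕1 = 0
s2: b2⊕b3⊕b6⊕b7⊕b10⊕b11⊕b14⊕b15 = 1⊕0⊕0⊕0⊕0⊕0⊕1⊕1 = 1
s4: b4⊕b5⊕b6⊕b7⊕b12⊕b13⊕b14⊕b15 = 1⊕1⊕0⊕0⊕0⊕1⊕1⊕1 = 1
s8: b8⊕b9⊕b10⊕b11⊕b12⊕b13⊕b14⊕b15 = 0⊕0⊕0⊕0⊕0⊕1⊕1⊕1 = 1
Syndrome (s8...s1) = 1110 → position 14.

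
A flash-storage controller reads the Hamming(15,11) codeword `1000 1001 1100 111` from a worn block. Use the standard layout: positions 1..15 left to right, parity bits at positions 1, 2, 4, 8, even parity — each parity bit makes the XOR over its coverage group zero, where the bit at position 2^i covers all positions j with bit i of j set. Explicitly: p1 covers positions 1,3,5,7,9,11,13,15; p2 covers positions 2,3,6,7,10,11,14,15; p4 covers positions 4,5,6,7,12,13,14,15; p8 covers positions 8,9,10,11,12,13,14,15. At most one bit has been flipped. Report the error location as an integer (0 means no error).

s1: b1⊕b3⊕b5⊕b7⊕b9⊕b11⊕b13⊕b15 = 1⊕0⊕1⊕0⊕1⊕0⊕1⊕1 = 1
s2: b2⊕b3⊕b6⊕b7⊕b10⊕b11⊕b14⊕b15 = 0⊕0⊕0⊕0⊕1⊕0⊕1⊕1 = 1
s4: b4⊕b5⊕b6⊕b7⊕b12⊕b13⊕b14⊕b15 = 0⊕1⊕0⊕0⊕0⊕1⊕1⊕1 = 0
s8: b8⊕b9⊕b10⊕b11⊕b12⊕b13⊕b14⊕b15 = 1⊕1⊕1⊕0⊕0⊕1⊕1⊕1 = 0
Syndrome (s8...s1) = 0011 → position 3.

3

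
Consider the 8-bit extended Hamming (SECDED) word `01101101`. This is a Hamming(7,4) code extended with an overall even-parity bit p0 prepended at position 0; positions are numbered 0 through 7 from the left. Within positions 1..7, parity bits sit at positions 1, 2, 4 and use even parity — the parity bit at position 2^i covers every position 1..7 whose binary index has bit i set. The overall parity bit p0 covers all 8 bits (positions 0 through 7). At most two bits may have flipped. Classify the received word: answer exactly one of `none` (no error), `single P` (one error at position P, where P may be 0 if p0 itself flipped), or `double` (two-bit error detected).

single 5

s1: b1⊕b3⊕b5⊕b7 = 1⊕0⊕1⊕1 = 1
s2: b2⊕b3⊕b6⊕b7 = 1⊕0⊕0⊕1 = 0
s4: b4⊕b5⊕b6⊕b7 = 1⊕1⊕0⊕1 = 1
Syndrome (s4...s1) = 101 → position 5.
Overall parity (XOR of all 8 bits, including p0): 0⊕1⊕1⊕0⊕1⊕1⊕0⊕1 = 1
Overall=1, syndrome position=5 → single-bit error at position 5.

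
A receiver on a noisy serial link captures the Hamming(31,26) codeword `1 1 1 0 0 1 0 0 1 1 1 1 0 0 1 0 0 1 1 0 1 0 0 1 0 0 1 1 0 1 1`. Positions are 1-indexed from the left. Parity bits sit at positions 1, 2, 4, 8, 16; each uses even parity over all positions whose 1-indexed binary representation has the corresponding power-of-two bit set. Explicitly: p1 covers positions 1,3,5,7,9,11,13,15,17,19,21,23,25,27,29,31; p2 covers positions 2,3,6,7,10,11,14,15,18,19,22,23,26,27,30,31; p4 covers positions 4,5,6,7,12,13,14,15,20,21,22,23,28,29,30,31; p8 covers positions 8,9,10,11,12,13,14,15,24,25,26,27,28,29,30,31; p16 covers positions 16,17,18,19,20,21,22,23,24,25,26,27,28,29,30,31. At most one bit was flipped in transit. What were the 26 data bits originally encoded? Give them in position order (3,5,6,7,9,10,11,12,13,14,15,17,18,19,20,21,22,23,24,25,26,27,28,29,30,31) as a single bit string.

10111111001011010010011011

s1: b1⊕b3⊕b5⊕b7⊕b9⊕b11⊕b13⊕b15⊕b17⊕b19⊕b21⊕b23⊕b25⊕b27⊕b29⊕b31 = 1⊕1⊕0⊕0⊕1⊕1⊕0⊕1⊕0⊕1⊕1⊕0⊕0⊕1⊕0⊕1 = 1
s2: b2⊕b3⊕b6⊕b7⊕b10⊕b11⊕b14⊕b15⊕b18⊕b19⊕b22⊕b23⊕b26⊕b27⊕b30⊕b31 = 1⊕1⊕1⊕0⊕1⊕1⊕0⊕1⊕1⊕1⊕0⊕0⊕0⊕1⊕1⊕1 = 1
s4: b4⊕b5⊕b6⊕b7⊕b12⊕b13⊕b14⊕b15⊕b20⊕b21⊕b22⊕b23⊕b28⊕b29⊕b30⊕b31 = 0⊕0⊕1⊕0⊕1⊕0⊕0⊕1⊕0⊕1⊕0⊕0⊕1⊕0⊕1⊕1 = 1
s8: b8⊕b9⊕b10⊕b11⊕b12⊕b13⊕b14⊕b15⊕b24⊕b25⊕b26⊕b27⊕b28⊕b29⊕b30⊕b31 = 0⊕1⊕1⊕1⊕1⊕0⊕0⊕1⊕1⊕0⊕0⊕1⊕1⊕0⊕1⊕1 = 0
s16: b16⊕b17⊕b18⊕b19⊕b20⊕b21⊕b22⊕b23⊕b24⊕b25⊕b26⊕b27⊕b28⊕b29⊕b30⊕b31 = 0⊕0⊕1⊕1⊕0⊕1⊕0⊕0⊕1⊕0⊕0⊕1⊕1⊕0⊕1⊕1 = 0
Syndrome (s16...s1) = 00111 → position 7.
Flip bit 7: corrected codeword = 1110011011110010011010010011011
Data bits at positions 3,5,6,7,9,10,11,12,13,14,15,17,18,19,20,21,22,23,24,25,26,27,28,29,30,31: 10111111001011010010011011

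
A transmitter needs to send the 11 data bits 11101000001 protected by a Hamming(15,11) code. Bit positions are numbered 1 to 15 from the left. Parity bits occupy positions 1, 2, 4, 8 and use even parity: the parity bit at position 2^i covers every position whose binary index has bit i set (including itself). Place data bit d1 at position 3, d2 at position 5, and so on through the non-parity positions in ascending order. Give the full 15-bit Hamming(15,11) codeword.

Place data bits at non-power-of-two positions: b3=1, b5=1, b6=1, b7=0, b9=1, b10=0, b11=0, b12=0, b13=0, b14=0, b15=1.
p1 = XOR of data positions {3,5,7,9,11,13,15} = 1⊕1⊕0⊕1⊕0⊕0⊕1 = 0
p2 = XOR of data positions {3,6,7,10,11,14,15} = 1⊕1⊕0⊕0⊕0⊕0⊕1 = 1
p4 = XOR of data positions {5,6,7,12,13,14,15} = 1⊕1⊕0⊕0⊕0⊕0⊕1 = 1
p8 = XOR of data positions {9,10,11,12,13,14,15} = 1⊕0⊕0⊕0⊕0⊕0⊕1 = 0
Codeword b1..b15 = 011111001000001

011111001000001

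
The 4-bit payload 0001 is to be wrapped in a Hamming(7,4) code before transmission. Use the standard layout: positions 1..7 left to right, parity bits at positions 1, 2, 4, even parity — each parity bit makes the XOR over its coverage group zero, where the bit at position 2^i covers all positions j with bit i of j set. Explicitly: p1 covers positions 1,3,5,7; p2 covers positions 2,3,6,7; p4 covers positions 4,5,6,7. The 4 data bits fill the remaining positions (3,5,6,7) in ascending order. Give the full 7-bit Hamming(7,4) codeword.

Place data bits at non-power-of-two positions: b3=0, b5=0, b6=0, b7=1.
p1 = XOR of data positions {3,5,7} = 0⊕0⊕1 = 1
p2 = XOR of data positions {3,6,7} = 0⊕0⊕1 = 1
p4 = XOR of data positions {5,6,7} = 0⊕0⊕1 = 1
Codeword b1..b7 = 1101001

1101001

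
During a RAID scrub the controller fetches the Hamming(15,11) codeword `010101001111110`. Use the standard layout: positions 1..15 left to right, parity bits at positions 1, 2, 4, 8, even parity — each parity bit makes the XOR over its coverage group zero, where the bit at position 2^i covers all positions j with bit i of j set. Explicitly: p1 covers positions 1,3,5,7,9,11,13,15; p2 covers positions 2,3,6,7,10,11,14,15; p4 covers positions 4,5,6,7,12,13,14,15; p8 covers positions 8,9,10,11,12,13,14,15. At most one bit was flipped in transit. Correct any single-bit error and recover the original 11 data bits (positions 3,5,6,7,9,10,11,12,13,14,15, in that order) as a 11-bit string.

00111111110

s1: b1⊕b3⊕b5⊕b7⊕b9⊕b11⊕b13⊕b15 = 0⊕0⊕0⊕0⊕1⊕1⊕1⊕0 = 1
s2: b2⊕b3⊕b6⊕b7⊕b10⊕b11⊕b14⊕b15 = 1⊕0⊕1⊕0⊕1⊕1⊕1⊕0 = 1
s4: b4⊕b5⊕b6⊕b7⊕b12⊕b13⊕b14⊕b15 = 1⊕0⊕1⊕0⊕1⊕1⊕1⊕0 = 1
s8: b8⊕b9⊕b10⊕b11⊕b12⊕b13⊕b14⊕b15 = 0⊕1⊕1⊕1⊕1⊕1⊕1⊕0 = 0
Syndrome (s8...s1) = 0111 → position 7.
Flip bit 7: corrected codeword = 010101101111110
Data bits at positions 3,5,6,7,9,10,11,12,13,14,15: 00111111110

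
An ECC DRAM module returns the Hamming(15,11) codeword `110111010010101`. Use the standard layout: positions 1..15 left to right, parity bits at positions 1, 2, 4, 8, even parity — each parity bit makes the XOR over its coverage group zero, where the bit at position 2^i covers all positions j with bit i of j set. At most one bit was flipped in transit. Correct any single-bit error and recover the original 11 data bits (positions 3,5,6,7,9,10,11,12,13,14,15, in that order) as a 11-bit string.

00100010101

s1: b1⊕b3⊕b5⊕b7⊕b9⊕b11⊕b13⊕b15 = 1⊕0⊕1⊕0⊕0⊕1⊕1⊕1 = 1
s2: b2⊕b3⊕b6⊕b7⊕b10⊕b11⊕b14⊕b15 = 1⊕0⊕1⊕0⊕0⊕1⊕0⊕1 = 0
s4: b4⊕b5⊕b6⊕b7⊕b12⊕b13⊕b14⊕b15 = 1⊕1⊕1⊕0⊕0⊕1⊕0⊕1 = 1
s8: b8⊕b9⊕b10⊕b11⊕b12⊕b13⊕b14⊕b15 = 1⊕0⊕0⊕1⊕0⊕1⊕0⊕1 = 0
Syndrome (s8...s1) = 0101 → position 5.
Flip bit 5: corrected codeword = 110101010010101
Data bits at positions 3,5,6,7,9,10,11,12,13,14,15: 00100010101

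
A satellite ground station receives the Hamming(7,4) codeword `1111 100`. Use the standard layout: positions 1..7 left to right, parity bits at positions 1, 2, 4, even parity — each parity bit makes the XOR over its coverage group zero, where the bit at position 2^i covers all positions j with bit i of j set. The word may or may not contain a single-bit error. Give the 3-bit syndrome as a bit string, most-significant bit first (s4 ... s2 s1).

001

s1: b1⊕b3⊕b5⊕b7 = 1⊕1⊕1⊕0 = 1
s2: b2⊕b3⊕b6⊕b7 = 1⊕1⊕0⊕0 = 0
s4: b4⊕b5⊕b6⊕b7 = 1⊕1⊕0⊕0 = 0
Syndrome (s4...s1) = 001 → position 1.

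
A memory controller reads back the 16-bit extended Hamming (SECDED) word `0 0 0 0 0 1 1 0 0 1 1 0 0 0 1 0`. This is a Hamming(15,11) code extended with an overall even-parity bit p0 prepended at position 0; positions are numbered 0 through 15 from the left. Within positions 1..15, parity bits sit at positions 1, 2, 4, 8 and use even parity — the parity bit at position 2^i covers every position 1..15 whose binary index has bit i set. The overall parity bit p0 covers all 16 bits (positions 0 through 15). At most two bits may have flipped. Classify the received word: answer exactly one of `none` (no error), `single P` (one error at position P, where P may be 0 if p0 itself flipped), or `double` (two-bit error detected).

single 14

s1: b1⊕b3⊕b5⊕b7⊕b9⊕b11⊕b13⊕b15 = 0⊕0⊕1⊕0⊕1⊕0⊕0⊕0 = 0
s2: b2⊕b3⊕b6⊕b7⊕b10⊕b11⊕b14⊕b15 = 0⊕0⊕1⊕0⊕1⊕0⊕1⊕0 = 1
s4: b4⊕b5⊕b6⊕b7⊕b12⊕b13⊕b14⊕b15 = 0⊕1⊕1⊕0⊕0⊕0⊕1⊕0 = 1
s8: b8⊕b9⊕b10⊕b11⊕b12⊕b13⊕b14⊕b15 = 0⊕1⊕1⊕0⊕0⊕0⊕1⊕0 = 1
Syndrome (s8...s1) = 1110 → position 14.
Overall parity (XOR of all 16 bits, including p0): 0⊕0⊕0⊕0⊕0⊕1⊕1⊕0⊕0⊕1⊕1⊕0⊕0⊕0⊕1⊕0 = 1
Overall=1, syndrome position=14 → single-bit error at position 14.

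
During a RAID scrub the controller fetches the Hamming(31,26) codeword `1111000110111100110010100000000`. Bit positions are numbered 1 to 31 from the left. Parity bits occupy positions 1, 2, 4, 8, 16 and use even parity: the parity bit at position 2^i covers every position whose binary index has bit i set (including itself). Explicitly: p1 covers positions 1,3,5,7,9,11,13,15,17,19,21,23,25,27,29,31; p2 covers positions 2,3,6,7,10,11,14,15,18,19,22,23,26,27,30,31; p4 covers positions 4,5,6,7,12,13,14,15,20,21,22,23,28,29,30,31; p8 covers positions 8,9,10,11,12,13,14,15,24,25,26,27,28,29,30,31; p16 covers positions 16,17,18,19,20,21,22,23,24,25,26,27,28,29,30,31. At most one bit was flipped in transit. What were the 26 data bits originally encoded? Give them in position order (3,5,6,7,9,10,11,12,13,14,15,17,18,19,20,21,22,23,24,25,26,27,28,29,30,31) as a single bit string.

10001011110110010100000000

s1: b1⊕b3⊕b5⊕b7⊕b9⊕b11⊕b13⊕b15⊕b17⊕b19⊕b21⊕b23⊕b25⊕b27⊕b29⊕b31 = 1⊕1⊕0⊕0⊕1⊕1⊕1⊕0⊕1⊕0⊕1⊕1⊕0⊕0⊕0⊕0 = 0
s2: b2⊕b3⊕b6⊕b7⊕b10⊕b11⊕b14⊕b15⊕b18⊕b19⊕b22⊕b23⊕b26⊕b27⊕b30⊕b31 = 1⊕1⊕0⊕0⊕0⊕1⊕1⊕0⊕1⊕0⊕0⊕1⊕0⊕0⊕0⊕0 = 0
s4: b4⊕b5⊕b6⊕b7⊕b12⊕b13⊕b14⊕b15⊕b20⊕b21⊕b22⊕b23⊕b28⊕b29⊕b30⊕b31 = 1⊕0⊕0⊕0⊕1⊕1⊕1⊕0⊕0⊕1⊕0⊕1⊕0⊕0⊕0⊕0 = 0
s8: b8⊕b9⊕b10⊕b11⊕b12⊕b13⊕b14⊕b15⊕b24⊕b25⊕b26⊕b27⊕b28⊕b29⊕b30⊕b31 = 1⊕1⊕0⊕1⊕1⊕1⊕1⊕0⊕0⊕0⊕0⊕0⊕0⊕0⊕0⊕0 = 0
s16: b16⊕b17⊕b18⊕b19⊕b20⊕b21⊕b22⊕b23⊕b24⊕b25⊕b26⊕b27⊕b28⊕b29⊕b30⊕b31 = 0⊕1⊕1⊕0⊕0⊕1⊕0⊕1⊕0⊕0⊕0⊕0⊕0⊕0⊕0⊕0 = 0
Syndrome (s16...s1) = 00000 → position 0 (no error).
No correction needed.
Data bits at positions 3,5,6,7,9,10,11,12,13,14,15,17,18,19,20,21,22,23,24,25,26,27,28,29,30,31: 10001011110110010100000000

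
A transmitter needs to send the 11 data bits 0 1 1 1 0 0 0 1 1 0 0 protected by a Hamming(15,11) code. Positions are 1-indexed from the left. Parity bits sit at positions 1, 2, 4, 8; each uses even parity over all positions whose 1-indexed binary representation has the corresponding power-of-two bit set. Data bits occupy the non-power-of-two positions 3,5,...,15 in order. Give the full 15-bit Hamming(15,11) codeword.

100111100001100

Place data bits at non-power-of-two positions: b3=0, b5=1, b6=1, b7=1, b9=0, b10=0, b11=0, b12=1, b13=1, b14=0, b15=0.
p1 = XOR of data positions {3,5,7,9,11,13,15} = 0⊕1⊕1⊕0⊕0⊕1⊕0 = 1
p2 = XOR of data positions {3,6,7,10,11,14,15} = 0⊕1⊕1⊕0⊕0⊕0⊕0 = 0
p4 = XOR of data positions {5,6,7,12,13,14,15} = 1⊕1⊕1⊕1⊕1⊕0⊕0 = 1
p8 = XOR of data positions {9,10,11,12,13,14,15} = 0⊕0⊕0⊕1⊕1⊕0⊕0 = 0
Codeword b1..b15 = 100111100001100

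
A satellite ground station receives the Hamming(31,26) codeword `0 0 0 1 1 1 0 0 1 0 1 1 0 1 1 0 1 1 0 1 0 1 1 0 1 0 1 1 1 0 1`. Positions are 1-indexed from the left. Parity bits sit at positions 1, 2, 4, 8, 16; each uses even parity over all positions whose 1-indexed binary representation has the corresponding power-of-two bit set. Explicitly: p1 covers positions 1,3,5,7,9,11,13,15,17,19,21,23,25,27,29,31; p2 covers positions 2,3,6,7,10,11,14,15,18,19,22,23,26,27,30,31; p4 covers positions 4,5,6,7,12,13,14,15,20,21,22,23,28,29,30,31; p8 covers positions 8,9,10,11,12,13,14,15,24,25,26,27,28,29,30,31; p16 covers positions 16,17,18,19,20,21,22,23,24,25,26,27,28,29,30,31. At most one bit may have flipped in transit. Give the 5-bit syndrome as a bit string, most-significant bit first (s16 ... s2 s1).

00010

s1: b1⊕b3⊕b5⊕b7⊕b9⊕b11⊕b13⊕b15⊕b17⊕b19⊕b21⊕b23⊕b25⊕b27⊕b29⊕b31 = 0⊕0⊕1⊕0⊕1⊕1⊕0⊕1⊕1⊕0⊕0⊕1⊕1⊕1⊕1⊕1 = 0
s2: b2⊕b3⊕b6⊕b7⊕b10⊕b11⊕b14⊕b15⊕b18⊕b19⊕b22⊕b23⊕b26⊕b27⊕b30⊕b31 = 0⊕0⊕1⊕0⊕0⊕1⊕1⊕1⊕1⊕0⊕1⊕1⊕0⊕1⊕0⊕1 = 1
s4: b4⊕b5⊕b6⊕b7⊕b12⊕b13⊕b14⊕b15⊕b20⊕b21⊕b22⊕b23⊕b28⊕b29⊕b30⊕b31 = 1⊕1⊕1⊕0⊕1⊕0⊕1⊕1⊕1⊕0⊕1⊕1⊕1⊕1⊕0⊕1 = 0
s8: b8⊕b9⊕b10⊕b11⊕b12⊕b13⊕b14⊕b15⊕b24⊕b25⊕b26⊕b27⊕b28⊕b29⊕b30⊕b31 = 0⊕1⊕0⊕1⊕1⊕0⊕1⊕1⊕0⊕1⊕0⊕1⊕1⊕1⊕0⊕1 = 0
s16: b16⊕b17⊕b18⊕b19⊕b20⊕b21⊕b22⊕b23⊕b24⊕b25⊕b26⊕b27⊕b28⊕b29⊕b30⊕b31 = 0⊕1⊕1⊕0⊕1⊕0⊕1⊕1⊕0⊕1⊕0⊕1⊕1⊕1⊕0⊕1 = 0
Syndrome (s16...s1) = 00010 → position 2.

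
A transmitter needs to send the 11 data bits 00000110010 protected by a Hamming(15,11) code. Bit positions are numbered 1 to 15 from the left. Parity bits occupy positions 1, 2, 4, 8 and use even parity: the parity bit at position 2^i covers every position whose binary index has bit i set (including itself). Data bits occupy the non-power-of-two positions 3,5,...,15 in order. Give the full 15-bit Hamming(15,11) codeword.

Place data bits at non-power-of-two positions: b3=0, b5=0, b6=0, b7=0, b9=0, b10=1, b11=1, b12=0, b13=0, b14=1, b15=0.
p1 = XOR of data positions {3,5,7,9,11,13,15} = 0⊕0⊕0⊕0⊕1⊕0⊕0 = 1
p2 = XOR of data positions {3,6,7,10,11,14,15} = 0⊕0⊕0⊕1⊕1⊕1⊕0 = 1
p4 = XOR of data positions {5,6,7,12,13,14,15} = 0⊕0⊕0⊕0⊕0⊕1⊕0 = 1
p8 = XOR of data positions {9,10,11,12,13,14,15} = 0⊕1⊕1⊕0⊕0⊕1⊕0 = 1
Codeword b1..b15 = 110100010110010

110100010110010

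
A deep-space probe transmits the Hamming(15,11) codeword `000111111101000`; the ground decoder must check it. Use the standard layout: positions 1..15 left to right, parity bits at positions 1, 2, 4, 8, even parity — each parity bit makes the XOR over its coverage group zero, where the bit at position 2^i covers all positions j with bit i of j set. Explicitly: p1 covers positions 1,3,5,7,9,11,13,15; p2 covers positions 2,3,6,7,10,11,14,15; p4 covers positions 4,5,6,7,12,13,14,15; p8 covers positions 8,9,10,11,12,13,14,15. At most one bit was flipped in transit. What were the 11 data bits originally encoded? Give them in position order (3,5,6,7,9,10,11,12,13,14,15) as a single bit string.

s1: b1⊕b3⊕b5⊕b7⊕b9⊕b11⊕b13⊕b15 = 0⊕0⊕1⊕1⊕1⊕0⊕0⊕0 = 1
s2: b2⊕b3⊕b6⊕b7⊕b10⊕b11⊕b14⊕b15 = 0⊕0⊕1⊕1⊕1⊕0⊕0⊕0 = 1
s4: b4⊕b5⊕b6⊕b7⊕b12⊕b13⊕b14⊕b15 = 1⊕1⊕1⊕1⊕1⊕0⊕0⊕0 = 1
s8: b8⊕b9⊕b10⊕b11⊕b12⊕b13⊕b14⊕b15 = 1⊕1⊕1⊕0⊕1⊕0⊕0⊕0 = 0
Syndrome (s8...s1) = 0111 → position 7.
Flip bit 7: corrected codeword = 000111011101000
Data bits at positions 3,5,6,7,9,10,11,12,13,14,15: 01101101000

01101101000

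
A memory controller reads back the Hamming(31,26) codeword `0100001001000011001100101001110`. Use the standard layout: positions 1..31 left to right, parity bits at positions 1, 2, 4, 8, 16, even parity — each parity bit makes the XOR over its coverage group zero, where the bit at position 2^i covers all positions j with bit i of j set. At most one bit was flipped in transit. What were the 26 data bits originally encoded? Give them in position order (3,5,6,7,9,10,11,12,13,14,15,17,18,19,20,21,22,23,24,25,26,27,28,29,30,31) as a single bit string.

00110100001001100101001110

s1: b1⊕b3⊕b5⊕b7⊕b9⊕b11⊕b13⊕b15⊕b17⊕b19⊕b21⊕b23⊕b25⊕b27⊕b29⊕b31 = 0⊕0⊕0⊕1⊕0⊕0⊕0⊕1⊕0⊕1⊕0⊕1⊕1⊕0⊕1⊕0 = 0
s2: b2⊕b3⊕b6⊕b7⊕b10⊕b11⊕b14⊕b15⊕b18⊕b19⊕b22⊕b23⊕b26⊕b27⊕b30⊕b31 = 1⊕0⊕0⊕1⊕1⊕0⊕0⊕1⊕0⊕1⊕0⊕1⊕0⊕0⊕1⊕0 = 1
s4: b4⊕b5⊕b6⊕b7⊕b12⊕b13⊕b14⊕b15⊕b20⊕b21⊕b22⊕b23⊕b28⊕b29⊕b30⊕b31 = 0⊕0⊕0⊕1⊕0⊕0⊕0⊕1⊕1⊕0⊕0⊕1⊕1⊕1⊕1⊕0 = 1
s8: b8⊕b9⊕b10⊕b11⊕b12⊕b13⊕b14⊕b15⊕b24⊕b25⊕b26⊕b27⊕b28⊕b29⊕b30⊕b31 = 0⊕0⊕1⊕0⊕0⊕0⊕0⊕1⊕0⊕1⊕0⊕0⊕1⊕1⊕1⊕0 = 0
s16: b16⊕b17⊕b18⊕b19⊕b20⊕b21⊕b22⊕b23⊕b24⊕b25⊕b26⊕b27⊕b28⊕b29⊕b30⊕b31 = 1⊕0⊕0⊕1⊕1⊕0⊕0⊕1⊕0⊕1⊕0⊕0⊕1⊕1⊕1⊕0 = 0
Syndrome (s16...s1) = 00110 → position 6.
Flip bit 6: corrected codeword = 0100011001000011001100101001110
Data bits at positions 3,5,6,7,9,10,11,12,13,14,15,17,18,19,20,21,22,23,24,25,26,27,28,29,30,31: 00110100001001100101001110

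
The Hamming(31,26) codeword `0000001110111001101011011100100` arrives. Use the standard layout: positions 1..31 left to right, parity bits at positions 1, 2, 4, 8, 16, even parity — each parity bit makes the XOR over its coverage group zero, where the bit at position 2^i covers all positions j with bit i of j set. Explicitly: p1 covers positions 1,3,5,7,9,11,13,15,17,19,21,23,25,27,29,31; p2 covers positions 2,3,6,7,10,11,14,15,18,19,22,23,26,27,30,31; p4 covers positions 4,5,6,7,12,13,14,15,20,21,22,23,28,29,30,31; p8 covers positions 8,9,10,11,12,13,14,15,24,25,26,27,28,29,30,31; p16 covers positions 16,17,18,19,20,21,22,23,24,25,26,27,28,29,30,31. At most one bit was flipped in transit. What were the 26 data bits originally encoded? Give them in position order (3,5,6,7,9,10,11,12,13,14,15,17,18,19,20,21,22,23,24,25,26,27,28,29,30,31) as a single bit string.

00011011100101011011110100

s1: b1⊕b3⊕b5⊕b7⊕b9⊕b11⊕b13⊕b15⊕b17⊕b19⊕b21⊕b23⊕b25⊕b27⊕b29⊕b31 = 0⊕0⊕0⊕1⊕1⊕1⊕1⊕0⊕1⊕1⊕1⊕0⊕1⊕0⊕1⊕0 = 1
s2: b2⊕b3⊕b6⊕b7⊕b10⊕b11⊕b14⊕b15⊕b18⊕b19⊕b22⊕b23⊕b26⊕b27⊕b30⊕b31 = 0⊕0⊕0⊕1⊕0⊕1⊕0⊕0⊕0⊕1⊕1⊕0⊕1⊕0⊕0⊕0 = 1
s4: b4⊕b5⊕b6⊕b7⊕b12⊕b13⊕b14⊕b15⊕b20⊕b21⊕b22⊕b23⊕b28⊕b29⊕b30⊕b31 = 0⊕0⊕0⊕1⊕1⊕1⊕0⊕0⊕0⊕1⊕1⊕0⊕0⊕1⊕0⊕0 = 0
s8: b8⊕b9⊕b10⊕b11⊕b12⊕b13⊕b14⊕b15⊕b24⊕b25⊕b26⊕b27⊕b28⊕b29⊕b30⊕b31 = 1⊕1⊕0⊕1⊕1⊕1⊕0⊕0⊕1⊕1⊕1⊕0⊕0⊕1⊕0⊕0 = 1
s16: b16⊕b17⊕b18⊕b19⊕b20⊕b21⊕b22⊕b23⊕b24⊕b25⊕b26⊕b27⊕b28⊕b29⊕b30⊕b31 = 1⊕1⊕0⊕1⊕0⊕1⊕1⊕0⊕1⊕1⊕1⊕0⊕0⊕1⊕0⊕0 = 1
Syndrome (s16...s1) = 11011 → position 27.
Flip bit 27: corrected codeword = 0000001110111001101011011110100
Data bits at positions 3,5,6,7,9,10,11,12,13,14,15,17,18,19,20,21,22,23,24,25,26,27,28,29,30,31: 00011011100101011011110100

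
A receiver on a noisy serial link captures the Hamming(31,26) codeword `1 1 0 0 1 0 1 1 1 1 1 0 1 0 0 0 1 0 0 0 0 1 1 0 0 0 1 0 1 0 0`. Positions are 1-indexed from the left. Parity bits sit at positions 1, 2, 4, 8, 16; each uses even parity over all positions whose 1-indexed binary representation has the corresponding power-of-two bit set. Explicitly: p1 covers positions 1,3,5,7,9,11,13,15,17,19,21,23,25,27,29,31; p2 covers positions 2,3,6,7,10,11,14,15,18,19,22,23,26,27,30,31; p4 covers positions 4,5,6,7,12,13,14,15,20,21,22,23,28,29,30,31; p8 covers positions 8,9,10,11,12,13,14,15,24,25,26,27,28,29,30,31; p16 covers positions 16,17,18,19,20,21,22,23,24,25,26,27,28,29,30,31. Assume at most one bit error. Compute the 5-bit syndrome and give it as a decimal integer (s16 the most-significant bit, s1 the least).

s1: b1⊕b3⊕b5⊕b7⊕b9⊕b11⊕b13⊕b15⊕b17⊕b19⊕b21⊕b23⊕b25⊕b27⊕b29⊕b31 = 1⊕0⊕1⊕1⊕1⊕1⊕1⊕0⊕1⊕0⊕0⊕1⊕0⊕1⊕1⊕0 = 0
s2: b2⊕b3⊕b6⊕b7⊕b10⊕b11⊕b14⊕b15⊕b18⊕b19⊕b22⊕b23⊕b26⊕b27⊕b30⊕b31 = 1⊕0⊕0⊕1⊕1⊕1⊕0⊕0⊕0⊕0⊕1⊕1⊕0⊕1⊕0⊕0 = 1
s4: b4⊕b5⊕b6⊕b7⊕b12⊕b13⊕b14⊕b15⊕b20⊕b21⊕b22⊕b23⊕b28⊕b29⊕b30⊕b31 = 0⊕1⊕0⊕1⊕0⊕1⊕0⊕0⊕0⊕0⊕1⊕1⊕0⊕1⊕0⊕0 = 0
s8: b8⊕b9⊕b10⊕b11⊕b12⊕b13⊕b14⊕b15⊕b24⊕b25⊕b26⊕b27⊕b28⊕b29⊕b30⊕b31 = 1⊕1⊕1⊕1⊕0⊕1⊕0⊕0⊕0⊕0⊕0⊕1⊕0⊕1⊕0⊕0 = 1
s16: b16⊕b17⊕b18⊕b19⊕b20⊕b21⊕b22⊕b23⊕b24⊕b25⊕b26⊕b27⊕b28⊕b29⊕b30⊕b31 = 0⊕1⊕0⊕0⊕0⊕0⊕1⊕1⊕0⊕0⊕0⊕1⊕0⊕1⊕0⊕0 = 1
Syndrome (s16...s1) = 11010 → position 26.

26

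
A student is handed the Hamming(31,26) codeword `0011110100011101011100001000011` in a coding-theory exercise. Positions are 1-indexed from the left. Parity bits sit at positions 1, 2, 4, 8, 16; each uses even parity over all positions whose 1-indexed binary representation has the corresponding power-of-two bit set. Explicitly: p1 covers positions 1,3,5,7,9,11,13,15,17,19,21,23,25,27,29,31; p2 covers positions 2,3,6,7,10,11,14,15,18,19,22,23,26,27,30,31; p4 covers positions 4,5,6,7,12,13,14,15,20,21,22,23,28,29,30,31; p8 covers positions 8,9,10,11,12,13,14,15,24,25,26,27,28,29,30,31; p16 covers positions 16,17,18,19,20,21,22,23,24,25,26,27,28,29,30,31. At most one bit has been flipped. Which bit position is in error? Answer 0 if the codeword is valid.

s1: b1⊕b3⊕b5⊕b7⊕b9⊕b11⊕b13⊕b15⊕b17⊕b19⊕b21⊕b23⊕b25⊕b27⊕b29⊕b31 = 0⊕1⊕1⊕0⊕0⊕0⊕1⊕0⊕0⊕1⊕0⊕0⊕1⊕0⊕0⊕1 = 0
s2: b2⊕b3⊕b6⊕b7⊕b10⊕b11⊕b14⊕b15⊕b18⊕b19⊕b22⊕b23⊕b26⊕b27⊕b30⊕b31 = 0⊕1⊕1⊕0⊕0⊕0⊕1⊕0⊕1⊕1⊕0⊕0⊕0⊕0⊕1⊕1 = 1
s4: b4⊕b5⊕b6⊕b7⊕b12⊕b13⊕b14⊕b15⊕b20⊕b21⊕b22⊕b23⊕b28⊕b29⊕b30⊕b31 = 1⊕1⊕1⊕0⊕1⊕1⊕1⊕0⊕1⊕0⊕0⊕0⊕0⊕0⊕1⊕1 = 1
s8: b8⊕b9⊕b10⊕b11⊕b12⊕b13⊕b14⊕b15⊕b24⊕b25⊕b26⊕b27⊕b28⊕b29⊕b30⊕b31 = 1⊕0⊕0⊕0⊕1⊕1⊕1⊕0⊕0⊕1⊕0⊕0⊕0⊕0⊕1⊕1 = 1
s16: b16⊕b17⊕b18⊕b19⊕b20⊕b21⊕b22⊕b23⊕b24⊕b25⊕b26⊕b27⊕b28⊕b29⊕b30⊕b31 = 1⊕0⊕1⊕1⊕1⊕0⊕0⊕0⊕0⊕1⊕0⊕0⊕0⊕0⊕1⊕1 = 1
Syndrome (s16...s1) = 11110 → position 30.

30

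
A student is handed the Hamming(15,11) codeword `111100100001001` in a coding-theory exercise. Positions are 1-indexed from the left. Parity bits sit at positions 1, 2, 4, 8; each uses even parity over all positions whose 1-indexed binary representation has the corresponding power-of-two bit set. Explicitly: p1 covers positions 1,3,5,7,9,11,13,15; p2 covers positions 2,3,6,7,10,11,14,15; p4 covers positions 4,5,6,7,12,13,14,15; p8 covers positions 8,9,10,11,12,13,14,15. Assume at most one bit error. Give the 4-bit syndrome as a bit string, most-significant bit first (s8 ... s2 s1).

s1: b1⊕b3⊕b5⊕b7⊕b9⊕b11⊕b13⊕b15 = 1⊕1⊕0⊕1⊕0⊕0⊕0⊕1 = 0
s2: b2⊕b3⊕b6⊕b7⊕b10⊕b11⊕b14⊕b15 = 1⊕1⊕0⊕1⊕0⊕0⊕0⊕1 = 0
s4: b4⊕b5⊕b6⊕b7⊕b12⊕b13⊕b14⊕b15 = 1⊕0⊕0⊕1⊕1⊕0⊕0⊕1 = 0
s8: b8⊕b9⊕b10⊕b11⊕b12⊕b13⊕b14⊕b15 = 0⊕0⊕0⊕0⊕1⊕0⊕0⊕1 = 0
Syndrome (s8...s1) = 0000 → position 0 (no error).

0000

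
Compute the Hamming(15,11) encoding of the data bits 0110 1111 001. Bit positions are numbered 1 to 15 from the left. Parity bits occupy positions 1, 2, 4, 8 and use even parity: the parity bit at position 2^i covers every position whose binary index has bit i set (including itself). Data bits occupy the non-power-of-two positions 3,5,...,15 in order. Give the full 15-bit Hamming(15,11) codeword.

Place data bits at non-power-of-two positions: b3=0, b5=1, b6=1, b7=0, b9=1, b10=1, b11=1, b12=1, b13=0, b14=0, b15=1.
p1 = XOR of data positions {3,5,7,9,11,13,15} = 0⊕1⊕0⊕1⊕1⊕0⊕1 = 0
p2 = XOR of data positions {3,6,7,10,11,14,15} = 0⊕1⊕0⊕1⊕1⊕0⊕1 = 0
p4 = XOR of data positions {5,6,7,12,13,14,15} = 1⊕1⊕0⊕1⊕0⊕0⊕1 = 0
p8 = XOR of data positions {9,10,11,12,13,14,15} = 1⊕1⊕1⊕1⊕0⊕0⊕1 = 1
Codeword b1..b15 = 000011011111001

000011011111001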